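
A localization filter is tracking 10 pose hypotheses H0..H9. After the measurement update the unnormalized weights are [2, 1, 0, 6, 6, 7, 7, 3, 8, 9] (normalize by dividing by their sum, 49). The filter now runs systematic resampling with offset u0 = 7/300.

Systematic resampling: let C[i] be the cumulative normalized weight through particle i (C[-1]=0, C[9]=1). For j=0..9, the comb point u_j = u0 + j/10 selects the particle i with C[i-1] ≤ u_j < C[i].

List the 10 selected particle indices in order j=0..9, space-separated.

C = [2/49, 3/49, 3/49, 9/49, 15/49, 22/49, 29/49, 32/49, 40/49, 1]
j=0: u_0=7/300 ∈ [0, 2/49) → index 0
j=1: u_1=37/300 ∈ [3/49, 9/49) → index 3
j=2: u_2=67/300 ∈ [9/49, 15/49) → index 4
j=3: u_3=97/300 ∈ [15/49, 22/49) → index 5
j=4: u_4=127/300 ∈ [15/49, 22/49) → index 5
j=5: u_5=157/300 ∈ [22/49, 29/49) → index 6
j=6: u_6=187/300 ∈ [29/49, 32/49) → index 7
j=7: u_7=217/300 ∈ [32/49, 40/49) → index 8
j=8: u_8=247/300 ∈ [40/49, 1) → index 9
j=9: u_9=277/300 ∈ [40/49, 1) → index 9

0 3 4 5 5 6 7 8 9 9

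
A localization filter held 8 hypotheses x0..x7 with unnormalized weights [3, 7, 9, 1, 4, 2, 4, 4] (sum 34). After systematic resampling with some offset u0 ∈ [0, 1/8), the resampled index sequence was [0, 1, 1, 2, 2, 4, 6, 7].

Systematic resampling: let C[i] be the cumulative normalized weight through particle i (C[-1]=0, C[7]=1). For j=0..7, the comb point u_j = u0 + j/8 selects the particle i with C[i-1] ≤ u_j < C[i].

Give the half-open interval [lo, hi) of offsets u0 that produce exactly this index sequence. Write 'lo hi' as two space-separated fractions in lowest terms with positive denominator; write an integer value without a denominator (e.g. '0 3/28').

1/68 3/68

C = [3/34, 5/17, 19/34, 10/17, 12/17, 13/17, 15/17, 1]
j=0 picked index 0: u0 ∈ [0, 3/34)
j=1 picked index 1: u0 ∈ [-5/136, 23/136)
j=2 picked index 1: u0 ∈ [-11/68, 3/68)
j=3 picked index 2: u0 ∈ [-11/136, 25/136)
j=4 picked index 2: u0 ∈ [-7/34, 1/17)
j=5 picked index 4: u0 ∈ [-5/136, 11/136)
j=6 picked index 6: u0 ∈ [1/68, 9/68)
j=7 picked index 7: u0 ∈ [1/136, 1/8)
intersection: [1/68, 3/68)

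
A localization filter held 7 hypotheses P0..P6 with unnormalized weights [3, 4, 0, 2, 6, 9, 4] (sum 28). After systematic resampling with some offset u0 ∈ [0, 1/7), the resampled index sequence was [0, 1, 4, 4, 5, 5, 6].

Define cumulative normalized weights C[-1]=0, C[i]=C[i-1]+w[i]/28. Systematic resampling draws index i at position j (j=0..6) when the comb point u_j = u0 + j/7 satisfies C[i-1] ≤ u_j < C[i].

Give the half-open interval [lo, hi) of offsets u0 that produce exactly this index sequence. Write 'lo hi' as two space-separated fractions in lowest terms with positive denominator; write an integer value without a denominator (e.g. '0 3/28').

1/28 3/28

C = [3/28, 1/4, 1/4, 9/28, 15/28, 6/7, 1]
j=0 picked index 0: u0 ∈ [0, 3/28)
j=1 picked index 1: u0 ∈ [-1/28, 3/28)
j=2 picked index 4: u0 ∈ [1/28, 1/4)
j=3 picked index 4: u0 ∈ [-3/28, 3/28)
j=4 picked index 5: u0 ∈ [-1/28, 2/7)
j=5 picked index 5: u0 ∈ [-5/28, 1/7)
j=6 picked index 6: u0 ∈ [0, 1/7)
intersection: [1/28, 3/28)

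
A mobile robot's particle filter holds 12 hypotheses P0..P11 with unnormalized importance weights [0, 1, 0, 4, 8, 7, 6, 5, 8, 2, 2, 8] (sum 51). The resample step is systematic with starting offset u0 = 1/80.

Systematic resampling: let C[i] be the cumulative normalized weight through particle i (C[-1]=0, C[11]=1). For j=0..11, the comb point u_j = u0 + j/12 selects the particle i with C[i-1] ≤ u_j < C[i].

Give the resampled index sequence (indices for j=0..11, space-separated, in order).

C = [0, 1/51, 1/51, 5/51, 13/51, 20/51, 26/51, 31/51, 13/17, 41/51, 43/51, 1]
j=0: u_0=1/80 ∈ [0, 1/51) → index 1
j=1: u_1=23/240 ∈ [1/51, 5/51) → index 3
j=2: u_2=43/240 ∈ [5/51, 13/51) → index 4
j=3: u_3=21/80 ∈ [13/51, 20/51) → index 5
j=4: u_4=83/240 ∈ [13/51, 20/51) → index 5
j=5: u_5=103/240 ∈ [20/51, 26/51) → index 6
j=6: u_6=41/80 ∈ [26/51, 31/51) → index 7
j=7: u_7=143/240 ∈ [26/51, 31/51) → index 7
j=8: u_8=163/240 ∈ [31/51, 13/17) → index 8
j=9: u_9=61/80 ∈ [31/51, 13/17) → index 8
j=10: u_10=203/240 ∈ [43/51, 1) → index 11
j=11: u_11=223/240 ∈ [43/51, 1) → index 11

1 3 4 5 5 6 7 7 8 8 11 11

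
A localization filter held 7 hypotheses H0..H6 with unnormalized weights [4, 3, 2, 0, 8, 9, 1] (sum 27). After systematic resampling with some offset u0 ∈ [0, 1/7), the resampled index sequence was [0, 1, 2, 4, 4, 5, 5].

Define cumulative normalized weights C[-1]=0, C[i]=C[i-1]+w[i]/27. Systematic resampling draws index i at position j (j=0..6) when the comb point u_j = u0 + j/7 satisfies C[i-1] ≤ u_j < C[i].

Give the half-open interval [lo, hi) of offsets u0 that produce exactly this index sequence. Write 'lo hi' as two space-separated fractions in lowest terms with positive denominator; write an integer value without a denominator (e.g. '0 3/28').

C = [4/27, 7/27, 1/3, 1/3, 17/27, 26/27, 1]
j=0 picked index 0: u0 ∈ [0, 4/27)
j=1 picked index 1: u0 ∈ [1/189, 22/189)
j=2 picked index 2: u0 ∈ [-5/189, 1/21)
j=3 picked index 4: u0 ∈ [-2/21, 38/189)
j=4 picked index 4: u0 ∈ [-5/21, 11/189)
j=5 picked index 5: u0 ∈ [-16/189, 47/189)
j=6 picked index 5: u0 ∈ [-43/189, 20/189)
intersection: [1/189, 1/21)

1/189 1/21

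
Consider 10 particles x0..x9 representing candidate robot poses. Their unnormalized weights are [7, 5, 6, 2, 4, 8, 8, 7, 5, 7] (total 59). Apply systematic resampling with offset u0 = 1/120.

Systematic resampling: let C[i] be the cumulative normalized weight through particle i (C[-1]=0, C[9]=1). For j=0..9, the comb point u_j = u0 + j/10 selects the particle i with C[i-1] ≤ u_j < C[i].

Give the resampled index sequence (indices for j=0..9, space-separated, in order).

0 0 2 3 5 5 6 7 8 9

C = [7/59, 12/59, 18/59, 20/59, 24/59, 32/59, 40/59, 47/59, 52/59, 1]
j=0: u_0=1/120 ∈ [0, 7/59) → index 0
j=1: u_1=13/120 ∈ [0, 7/59) → index 0
j=2: u_2=5/24 ∈ [12/59, 18/59) → index 2
j=3: u_3=37/120 ∈ [18/59, 20/59) → index 3
j=4: u_4=49/120 ∈ [24/59, 32/59) → index 5
j=5: u_5=61/120 ∈ [24/59, 32/59) → index 5
j=6: u_6=73/120 ∈ [32/59, 40/59) → index 6
j=7: u_7=17/24 ∈ [40/59, 47/59) → index 7
j=8: u_8=97/120 ∈ [47/59, 52/59) → index 8
j=9: u_9=109/120 ∈ [52/59, 1) → index 9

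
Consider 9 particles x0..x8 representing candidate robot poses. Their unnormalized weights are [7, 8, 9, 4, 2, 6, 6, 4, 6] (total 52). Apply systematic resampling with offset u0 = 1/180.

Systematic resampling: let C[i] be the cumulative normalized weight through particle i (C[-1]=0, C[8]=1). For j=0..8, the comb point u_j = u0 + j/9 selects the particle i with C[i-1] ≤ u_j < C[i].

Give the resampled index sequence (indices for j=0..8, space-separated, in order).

0 0 1 2 2 4 5 6 8

C = [7/52, 15/52, 6/13, 7/13, 15/26, 9/13, 21/26, 23/26, 1]
j=0: u_0=1/180 ∈ [0, 7/52) → index 0
j=1: u_1=7/60 ∈ [0, 7/52) → index 0
j=2: u_2=41/180 ∈ [7/52, 15/52) → index 1
j=3: u_3=61/180 ∈ [15/52, 6/13) → index 2
j=4: u_4=9/20 ∈ [15/52, 6/13) → index 2
j=5: u_5=101/180 ∈ [7/13, 15/26) → index 4
j=6: u_6=121/180 ∈ [15/26, 9/13) → index 5
j=7: u_7=47/60 ∈ [9/13, 21/26) → index 6
j=8: u_8=161/180 ∈ [23/26, 1) → index 8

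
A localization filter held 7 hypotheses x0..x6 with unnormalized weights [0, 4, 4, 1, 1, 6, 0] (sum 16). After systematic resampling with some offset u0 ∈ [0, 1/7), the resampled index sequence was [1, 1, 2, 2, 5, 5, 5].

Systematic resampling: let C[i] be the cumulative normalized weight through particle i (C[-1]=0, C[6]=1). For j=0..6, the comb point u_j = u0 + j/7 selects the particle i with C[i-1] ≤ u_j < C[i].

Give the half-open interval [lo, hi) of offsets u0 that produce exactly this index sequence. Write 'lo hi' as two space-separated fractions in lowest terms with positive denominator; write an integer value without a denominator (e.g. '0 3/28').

C = [0, 1/4, 1/2, 9/16, 5/8, 1, 1]
j=0 picked index 1: u0 ∈ [0, 1/4)
j=1 picked index 1: u0 ∈ [-1/7, 3/28)
j=2 picked index 2: u0 ∈ [-1/28, 3/14)
j=3 picked index 2: u0 ∈ [-5/28, 1/14)
j=4 picked index 5: u0 ∈ [3/56, 3/7)
j=5 picked index 5: u0 ∈ [-5/56, 2/7)
j=6 picked index 5: u0 ∈ [-13/56, 1/7)
intersection: [3/56, 1/14)

3/56 1/14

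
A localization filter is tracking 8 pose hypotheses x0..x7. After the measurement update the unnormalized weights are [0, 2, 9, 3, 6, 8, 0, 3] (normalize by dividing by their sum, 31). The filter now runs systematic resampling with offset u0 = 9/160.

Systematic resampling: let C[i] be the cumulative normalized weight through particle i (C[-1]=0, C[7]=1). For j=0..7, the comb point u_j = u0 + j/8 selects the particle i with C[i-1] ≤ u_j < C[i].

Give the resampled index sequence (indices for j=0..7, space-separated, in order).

C = [0, 2/31, 11/31, 14/31, 20/31, 28/31, 28/31, 1]
j=0: u_0=9/160 ∈ [0, 2/31) → index 1
j=1: u_1=29/160 ∈ [2/31, 11/31) → index 2
j=2: u_2=49/160 ∈ [2/31, 11/31) → index 2
j=3: u_3=69/160 ∈ [11/31, 14/31) → index 3
j=4: u_4=89/160 ∈ [14/31, 20/31) → index 4
j=5: u_5=109/160 ∈ [20/31, 28/31) → index 5
j=6: u_6=129/160 ∈ [20/31, 28/31) → index 5
j=7: u_7=149/160 ∈ [28/31, 1) → index 7

1 2 2 3 4 5 5 7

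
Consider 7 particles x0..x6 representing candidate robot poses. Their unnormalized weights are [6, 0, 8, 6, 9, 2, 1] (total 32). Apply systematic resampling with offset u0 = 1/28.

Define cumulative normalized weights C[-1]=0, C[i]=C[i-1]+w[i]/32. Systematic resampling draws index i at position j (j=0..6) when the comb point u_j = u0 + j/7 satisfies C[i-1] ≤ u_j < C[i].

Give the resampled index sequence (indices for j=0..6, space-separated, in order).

C = [3/16, 3/16, 7/16, 5/8, 29/32, 31/32, 1]
j=0: u_0=1/28 ∈ [0, 3/16) → index 0
j=1: u_1=5/28 ∈ [0, 3/16) → index 0
j=2: u_2=9/28 ∈ [3/16, 7/16) → index 2
j=3: u_3=13/28 ∈ [7/16, 5/8) → index 3
j=4: u_4=17/28 ∈ [7/16, 5/8) → index 3
j=5: u_5=3/4 ∈ [5/8, 29/32) → index 4
j=6: u_6=25/28 ∈ [5/8, 29/32) → index 4

0 0 2 3 3 4 4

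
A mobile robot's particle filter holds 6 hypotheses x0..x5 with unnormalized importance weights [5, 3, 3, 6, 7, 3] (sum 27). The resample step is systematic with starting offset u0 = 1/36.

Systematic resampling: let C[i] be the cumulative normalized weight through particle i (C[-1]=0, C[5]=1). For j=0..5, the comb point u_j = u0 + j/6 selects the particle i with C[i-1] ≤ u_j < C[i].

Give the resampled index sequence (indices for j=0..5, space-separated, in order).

C = [5/27, 8/27, 11/27, 17/27, 8/9, 1]
j=0: u_0=1/36 ∈ [0, 5/27) → index 0
j=1: u_1=7/36 ∈ [5/27, 8/27) → index 1
j=2: u_2=13/36 ∈ [8/27, 11/27) → index 2
j=3: u_3=19/36 ∈ [11/27, 17/27) → index 3
j=4: u_4=25/36 ∈ [17/27, 8/9) → index 4
j=5: u_5=31/36 ∈ [17/27, 8/9) → index 4

0 1 2 3 4 4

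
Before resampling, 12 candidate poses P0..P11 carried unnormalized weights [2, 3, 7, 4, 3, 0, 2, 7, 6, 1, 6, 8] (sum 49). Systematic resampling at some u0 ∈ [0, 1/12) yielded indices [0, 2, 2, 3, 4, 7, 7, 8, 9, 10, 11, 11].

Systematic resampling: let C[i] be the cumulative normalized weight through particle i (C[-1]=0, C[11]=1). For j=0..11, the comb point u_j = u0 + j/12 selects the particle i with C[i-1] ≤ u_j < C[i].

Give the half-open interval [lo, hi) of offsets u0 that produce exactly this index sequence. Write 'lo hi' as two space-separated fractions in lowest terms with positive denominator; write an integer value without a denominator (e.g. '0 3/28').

4/147 2/49

C = [2/49, 5/49, 12/49, 16/49, 19/49, 19/49, 3/7, 4/7, 34/49, 5/7, 41/49, 1]
j=0 picked index 0: u0 ∈ [0, 2/49)
j=1 picked index 2: u0 ∈ [11/588, 95/588)
j=2 picked index 2: u0 ∈ [-19/294, 23/294)
j=3 picked index 3: u0 ∈ [-1/196, 15/196)
j=4 picked index 4: u0 ∈ [-1/147, 8/147)
j=5 picked index 7: u0 ∈ [1/84, 13/84)
j=6 picked index 7: u0 ∈ [-1/14, 1/14)
j=7 picked index 8: u0 ∈ [-1/84, 65/588)
j=8 picked index 9: u0 ∈ [4/147, 1/21)
j=9 picked index 10: u0 ∈ [-1/28, 17/196)
j=10 picked index 11: u0 ∈ [1/294, 1/6)
j=11 picked index 11: u0 ∈ [-47/588, 1/12)
intersection: [4/147, 2/49)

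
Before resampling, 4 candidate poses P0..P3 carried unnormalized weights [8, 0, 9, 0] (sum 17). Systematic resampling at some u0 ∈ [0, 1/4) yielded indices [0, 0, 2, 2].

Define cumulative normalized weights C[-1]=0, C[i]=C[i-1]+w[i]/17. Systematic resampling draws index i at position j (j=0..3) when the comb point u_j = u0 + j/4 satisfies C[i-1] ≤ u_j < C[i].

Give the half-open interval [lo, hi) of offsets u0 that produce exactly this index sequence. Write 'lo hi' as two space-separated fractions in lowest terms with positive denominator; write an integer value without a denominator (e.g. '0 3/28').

0 15/68

C = [8/17, 8/17, 1, 1]
j=0 picked index 0: u0 ∈ [0, 8/17)
j=1 picked index 0: u0 ∈ [-1/4, 15/68)
j=2 picked index 2: u0 ∈ [-1/34, 1/2)
j=3 picked index 2: u0 ∈ [-19/68, 1/4)
intersection: [0, 15/68)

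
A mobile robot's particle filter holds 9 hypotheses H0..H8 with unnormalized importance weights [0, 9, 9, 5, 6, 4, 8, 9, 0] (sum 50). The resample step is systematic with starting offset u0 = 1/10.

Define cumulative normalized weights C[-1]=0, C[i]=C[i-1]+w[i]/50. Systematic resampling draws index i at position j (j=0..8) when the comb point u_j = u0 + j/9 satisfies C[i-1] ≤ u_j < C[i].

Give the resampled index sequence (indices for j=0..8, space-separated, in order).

C = [0, 9/50, 9/25, 23/50, 29/50, 33/50, 41/50, 1, 1]
j=0: u_0=1/10 ∈ [0, 9/50) → index 1
j=1: u_1=19/90 ∈ [9/50, 9/25) → index 2
j=2: u_2=29/90 ∈ [9/50, 9/25) → index 2
j=3: u_3=13/30 ∈ [9/25, 23/50) → index 3
j=4: u_4=49/90 ∈ [23/50, 29/50) → index 4
j=5: u_5=59/90 ∈ [29/50, 33/50) → index 5
j=6: u_6=23/30 ∈ [33/50, 41/50) → index 6
j=7: u_7=79/90 ∈ [41/50, 1) → index 7
j=8: u_8=89/90 ∈ [41/50, 1) → index 7

1 2 2 3 4 5 6 7 7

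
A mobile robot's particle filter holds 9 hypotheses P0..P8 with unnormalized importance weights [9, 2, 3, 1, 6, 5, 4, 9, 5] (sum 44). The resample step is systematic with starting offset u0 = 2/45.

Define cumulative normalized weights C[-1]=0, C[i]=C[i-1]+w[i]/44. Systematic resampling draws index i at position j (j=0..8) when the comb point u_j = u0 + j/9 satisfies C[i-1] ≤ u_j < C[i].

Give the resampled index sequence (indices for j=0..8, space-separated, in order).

0 0 2 4 5 6 7 7 8

C = [9/44, 1/4, 7/22, 15/44, 21/44, 13/22, 15/22, 39/44, 1]
j=0: u_0=2/45 ∈ [0, 9/44) → index 0
j=1: u_1=7/45 ∈ [0, 9/44) → index 0
j=2: u_2=4/15 ∈ [1/4, 7/22) → index 2
j=3: u_3=17/45 ∈ [15/44, 21/44) → index 4
j=4: u_4=22/45 ∈ [21/44, 13/22) → index 5
j=5: u_5=3/5 ∈ [13/22, 15/22) → index 6
j=6: u_6=32/45 ∈ [15/22, 39/44) → index 7
j=7: u_7=37/45 ∈ [15/22, 39/44) → index 7
j=8: u_8=14/15 ∈ [39/44, 1) → index 8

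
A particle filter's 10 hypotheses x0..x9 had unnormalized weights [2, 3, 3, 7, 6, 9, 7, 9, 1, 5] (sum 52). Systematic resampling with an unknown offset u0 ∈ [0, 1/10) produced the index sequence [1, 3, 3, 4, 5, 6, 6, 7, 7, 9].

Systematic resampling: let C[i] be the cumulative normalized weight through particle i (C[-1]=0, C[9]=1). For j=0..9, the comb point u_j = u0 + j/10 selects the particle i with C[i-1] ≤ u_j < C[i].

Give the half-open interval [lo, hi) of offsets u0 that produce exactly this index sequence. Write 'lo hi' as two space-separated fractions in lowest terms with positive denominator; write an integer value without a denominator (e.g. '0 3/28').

1/13 11/130

C = [1/26, 5/52, 2/13, 15/52, 21/52, 15/26, 37/52, 23/26, 47/52, 1]
j=0 picked index 1: u0 ∈ [1/26, 5/52)
j=1 picked index 3: u0 ∈ [7/130, 49/260)
j=2 picked index 3: u0 ∈ [-3/65, 23/260)
j=3 picked index 4: u0 ∈ [-3/260, 27/260)
j=4 picked index 5: u0 ∈ [1/260, 23/130)
j=5 picked index 6: u0 ∈ [1/13, 11/52)
j=6 picked index 6: u0 ∈ [-3/130, 29/260)
j=7 picked index 7: u0 ∈ [3/260, 12/65)
j=8 picked index 7: u0 ∈ [-23/260, 11/130)
j=9 picked index 9: u0 ∈ [1/260, 1/10)
intersection: [1/13, 11/130)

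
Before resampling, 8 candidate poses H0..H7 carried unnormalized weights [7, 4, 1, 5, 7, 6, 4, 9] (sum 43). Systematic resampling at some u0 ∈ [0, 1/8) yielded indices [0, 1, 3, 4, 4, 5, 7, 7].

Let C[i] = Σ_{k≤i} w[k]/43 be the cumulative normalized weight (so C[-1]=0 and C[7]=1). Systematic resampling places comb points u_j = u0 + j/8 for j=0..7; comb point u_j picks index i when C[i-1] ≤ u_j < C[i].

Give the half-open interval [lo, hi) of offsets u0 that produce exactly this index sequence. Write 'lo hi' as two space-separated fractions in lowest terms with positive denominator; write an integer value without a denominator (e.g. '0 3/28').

C = [7/43, 11/43, 12/43, 17/43, 24/43, 30/43, 34/43, 1]
j=0 picked index 0: u0 ∈ [0, 7/43)
j=1 picked index 1: u0 ∈ [13/344, 45/344)
j=2 picked index 3: u0 ∈ [5/172, 25/172)
j=3 picked index 4: u0 ∈ [7/344, 63/344)
j=4 picked index 4: u0 ∈ [-9/86, 5/86)
j=5 picked index 5: u0 ∈ [-23/344, 25/344)
j=6 picked index 7: u0 ∈ [7/172, 1/4)
j=7 picked index 7: u0 ∈ [-29/344, 1/8)
intersection: [7/172, 5/86)

7/172 5/86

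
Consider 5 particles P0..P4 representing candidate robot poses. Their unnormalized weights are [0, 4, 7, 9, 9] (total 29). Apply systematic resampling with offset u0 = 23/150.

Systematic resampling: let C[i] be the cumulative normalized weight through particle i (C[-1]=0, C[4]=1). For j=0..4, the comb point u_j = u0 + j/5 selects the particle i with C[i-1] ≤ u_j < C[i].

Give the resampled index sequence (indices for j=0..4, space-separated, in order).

C = [0, 4/29, 11/29, 20/29, 1]
j=0: u_0=23/150 ∈ [4/29, 11/29) → index 2
j=1: u_1=53/150 ∈ [4/29, 11/29) → index 2
j=2: u_2=83/150 ∈ [11/29, 20/29) → index 3
j=3: u_3=113/150 ∈ [20/29, 1) → index 4
j=4: u_4=143/150 ∈ [20/29, 1) → index 4

2 2 3 4 4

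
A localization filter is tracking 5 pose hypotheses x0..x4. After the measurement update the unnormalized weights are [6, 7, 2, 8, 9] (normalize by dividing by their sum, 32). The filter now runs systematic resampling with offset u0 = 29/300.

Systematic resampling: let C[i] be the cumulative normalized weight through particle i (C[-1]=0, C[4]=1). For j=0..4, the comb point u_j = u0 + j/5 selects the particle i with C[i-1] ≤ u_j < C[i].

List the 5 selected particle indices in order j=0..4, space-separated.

C = [3/16, 13/32, 15/32, 23/32, 1]
j=0: u_0=29/300 ∈ [0, 3/16) → index 0
j=1: u_1=89/300 ∈ [3/16, 13/32) → index 1
j=2: u_2=149/300 ∈ [15/32, 23/32) → index 3
j=3: u_3=209/300 ∈ [15/32, 23/32) → index 3
j=4: u_4=269/300 ∈ [23/32, 1) → index 4

0 1 3 3 4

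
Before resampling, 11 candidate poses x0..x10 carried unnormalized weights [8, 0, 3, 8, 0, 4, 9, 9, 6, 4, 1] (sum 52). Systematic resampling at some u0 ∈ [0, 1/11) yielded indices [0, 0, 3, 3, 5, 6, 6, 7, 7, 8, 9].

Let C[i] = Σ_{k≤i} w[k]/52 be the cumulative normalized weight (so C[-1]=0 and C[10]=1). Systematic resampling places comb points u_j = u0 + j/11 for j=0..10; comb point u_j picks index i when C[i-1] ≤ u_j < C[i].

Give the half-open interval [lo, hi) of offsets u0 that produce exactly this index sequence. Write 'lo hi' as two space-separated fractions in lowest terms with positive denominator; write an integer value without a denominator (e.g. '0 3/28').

17/572 35/572

C = [2/13, 2/13, 11/52, 19/52, 19/52, 23/52, 8/13, 41/52, 47/52, 51/52, 1]
j=0 picked index 0: u0 ∈ [0, 2/13)
j=1 picked index 0: u0 ∈ [-1/11, 9/143)
j=2 picked index 3: u0 ∈ [17/572, 105/572)
j=3 picked index 3: u0 ∈ [-35/572, 53/572)
j=4 picked index 5: u0 ∈ [1/572, 45/572)
j=5 picked index 6: u0 ∈ [-7/572, 23/143)
j=6 picked index 6: u0 ∈ [-59/572, 10/143)
j=7 picked index 7: u0 ∈ [-3/143, 87/572)
j=8 picked index 7: u0 ∈ [-16/143, 35/572)
j=9 picked index 8: u0 ∈ [-17/572, 49/572)
j=10 picked index 9: u0 ∈ [-3/572, 41/572)
intersection: [17/572, 35/572)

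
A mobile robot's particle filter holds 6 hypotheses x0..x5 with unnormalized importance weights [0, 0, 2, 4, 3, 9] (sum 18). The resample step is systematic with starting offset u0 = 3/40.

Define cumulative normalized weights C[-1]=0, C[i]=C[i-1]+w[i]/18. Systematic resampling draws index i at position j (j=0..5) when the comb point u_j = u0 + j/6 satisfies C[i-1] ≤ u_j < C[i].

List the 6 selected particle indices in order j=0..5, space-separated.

C = [0, 0, 1/9, 1/3, 1/2, 1]
j=0: u_0=3/40 ∈ [0, 1/9) → index 2
j=1: u_1=29/120 ∈ [1/9, 1/3) → index 3
j=2: u_2=49/120 ∈ [1/3, 1/2) → index 4
j=3: u_3=23/40 ∈ [1/2, 1) → index 5
j=4: u_4=89/120 ∈ [1/2, 1) → index 5
j=5: u_5=109/120 ∈ [1/2, 1) → index 5

2 3 4 5 5 5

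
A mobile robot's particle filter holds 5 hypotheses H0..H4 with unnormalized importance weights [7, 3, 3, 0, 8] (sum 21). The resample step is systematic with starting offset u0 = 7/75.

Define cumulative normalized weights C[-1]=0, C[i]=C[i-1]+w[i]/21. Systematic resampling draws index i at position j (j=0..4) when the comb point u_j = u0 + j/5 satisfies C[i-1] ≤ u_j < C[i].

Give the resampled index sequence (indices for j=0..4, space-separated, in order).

C = [1/3, 10/21, 13/21, 13/21, 1]
j=0: u_0=7/75 ∈ [0, 1/3) → index 0
j=1: u_1=22/75 ∈ [0, 1/3) → index 0
j=2: u_2=37/75 ∈ [10/21, 13/21) → index 2
j=3: u_3=52/75 ∈ [13/21, 1) → index 4
j=4: u_4=67/75 ∈ [13/21, 1) → index 4

0 0 2 4 4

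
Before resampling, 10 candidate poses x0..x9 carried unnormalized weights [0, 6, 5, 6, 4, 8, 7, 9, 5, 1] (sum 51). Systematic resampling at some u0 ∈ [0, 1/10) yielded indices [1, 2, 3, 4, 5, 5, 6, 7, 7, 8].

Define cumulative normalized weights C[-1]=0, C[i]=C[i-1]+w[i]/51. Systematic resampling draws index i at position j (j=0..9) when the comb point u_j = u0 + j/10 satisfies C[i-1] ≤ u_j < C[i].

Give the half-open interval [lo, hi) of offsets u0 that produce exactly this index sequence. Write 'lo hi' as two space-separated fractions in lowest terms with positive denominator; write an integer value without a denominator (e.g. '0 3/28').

1/30 7/102

C = [0, 2/17, 11/51, 1/3, 7/17, 29/51, 12/17, 15/17, 50/51, 1]
j=0 picked index 1: u0 ∈ [0, 2/17)
j=1 picked index 2: u0 ∈ [3/170, 59/510)
j=2 picked index 3: u0 ∈ [4/255, 2/15)
j=3 picked index 4: u0 ∈ [1/30, 19/170)
j=4 picked index 5: u0 ∈ [1/85, 43/255)
j=5 picked index 5: u0 ∈ [-3/34, 7/102)
j=6 picked index 6: u0 ∈ [-8/255, 9/85)
j=7 picked index 7: u0 ∈ [1/170, 31/170)
j=8 picked index 7: u0 ∈ [-8/85, 7/85)
j=9 picked index 8: u0 ∈ [-3/170, 41/510)
intersection: [1/30, 7/102)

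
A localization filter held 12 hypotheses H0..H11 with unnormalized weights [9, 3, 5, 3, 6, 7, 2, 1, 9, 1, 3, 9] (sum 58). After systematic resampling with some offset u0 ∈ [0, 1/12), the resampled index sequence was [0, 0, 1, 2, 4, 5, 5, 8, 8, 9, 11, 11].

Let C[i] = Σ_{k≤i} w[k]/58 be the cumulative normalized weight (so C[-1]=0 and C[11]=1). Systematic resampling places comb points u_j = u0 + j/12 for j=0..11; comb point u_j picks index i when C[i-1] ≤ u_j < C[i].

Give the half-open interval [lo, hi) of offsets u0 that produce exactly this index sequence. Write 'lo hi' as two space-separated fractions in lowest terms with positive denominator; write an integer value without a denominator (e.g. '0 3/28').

C = [9/58, 6/29, 17/58, 10/29, 13/29, 33/58, 35/58, 18/29, 45/58, 23/29, 49/58, 1]
j=0 picked index 0: u0 ∈ [0, 9/58)
j=1 picked index 0: u0 ∈ [-1/12, 25/348)
j=2 picked index 1: u0 ∈ [-1/87, 7/174)
j=3 picked index 2: u0 ∈ [-5/116, 5/116)
j=4 picked index 4: u0 ∈ [1/87, 10/87)
j=5 picked index 5: u0 ∈ [11/348, 53/348)
j=6 picked index 5: u0 ∈ [-3/58, 2/29)
j=7 picked index 8: u0 ∈ [13/348, 67/348)
j=8 picked index 8: u0 ∈ [-4/87, 19/174)
j=9 picked index 9: u0 ∈ [3/116, 5/116)
j=10 picked index 11: u0 ∈ [1/87, 1/6)
j=11 picked index 11: u0 ∈ [-25/348, 1/12)
intersection: [13/348, 7/174)

13/348 7/174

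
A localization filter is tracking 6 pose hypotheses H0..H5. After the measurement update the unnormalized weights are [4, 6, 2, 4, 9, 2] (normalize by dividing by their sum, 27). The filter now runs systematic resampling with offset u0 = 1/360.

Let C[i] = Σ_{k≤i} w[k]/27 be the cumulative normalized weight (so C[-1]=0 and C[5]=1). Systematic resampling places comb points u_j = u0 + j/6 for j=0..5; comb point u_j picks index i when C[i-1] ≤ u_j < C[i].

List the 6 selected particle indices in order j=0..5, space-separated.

C = [4/27, 10/27, 4/9, 16/27, 25/27, 1]
j=0: u_0=1/360 ∈ [0, 4/27) → index 0
j=1: u_1=61/360 ∈ [4/27, 10/27) → index 1
j=2: u_2=121/360 ∈ [4/27, 10/27) → index 1
j=3: u_3=181/360 ∈ [4/9, 16/27) → index 3
j=4: u_4=241/360 ∈ [16/27, 25/27) → index 4
j=5: u_5=301/360 ∈ [16/27, 25/27) → index 4

0 1 1 3 4 4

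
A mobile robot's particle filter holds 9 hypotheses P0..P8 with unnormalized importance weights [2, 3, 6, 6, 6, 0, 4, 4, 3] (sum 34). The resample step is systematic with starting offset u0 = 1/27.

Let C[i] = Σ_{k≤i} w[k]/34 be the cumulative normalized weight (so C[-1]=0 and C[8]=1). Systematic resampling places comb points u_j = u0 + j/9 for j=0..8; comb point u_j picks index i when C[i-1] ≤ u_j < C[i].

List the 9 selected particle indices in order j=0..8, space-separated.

C = [1/17, 5/34, 11/34, 1/2, 23/34, 23/34, 27/34, 31/34, 1]
j=0: u_0=1/27 ∈ [0, 1/17) → index 0
j=1: u_1=4/27 ∈ [5/34, 11/34) → index 2
j=2: u_2=7/27 ∈ [5/34, 11/34) → index 2
j=3: u_3=10/27 ∈ [11/34, 1/2) → index 3
j=4: u_4=13/27 ∈ [11/34, 1/2) → index 3
j=5: u_5=16/27 ∈ [1/2, 23/34) → index 4
j=6: u_6=19/27 ∈ [23/34, 27/34) → index 6
j=7: u_7=22/27 ∈ [27/34, 31/34) → index 7
j=8: u_8=25/27 ∈ [31/34, 1) → index 8

0 2 2 3 3 4 6 7 8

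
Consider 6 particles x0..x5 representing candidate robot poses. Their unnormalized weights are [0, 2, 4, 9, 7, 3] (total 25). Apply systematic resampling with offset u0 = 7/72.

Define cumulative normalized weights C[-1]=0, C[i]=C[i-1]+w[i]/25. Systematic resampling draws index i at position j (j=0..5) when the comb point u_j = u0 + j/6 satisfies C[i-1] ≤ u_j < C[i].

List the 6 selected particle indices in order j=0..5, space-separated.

2 3 3 3 4 5

C = [0, 2/25, 6/25, 3/5, 22/25, 1]
j=0: u_0=7/72 ∈ [2/25, 6/25) → index 2
j=1: u_1=19/72 ∈ [6/25, 3/5) → index 3
j=2: u_2=31/72 ∈ [6/25, 3/5) → index 3
j=3: u_3=43/72 ∈ [6/25, 3/5) → index 3
j=4: u_4=55/72 ∈ [3/5, 22/25) → index 4
j=5: u_5=67/72 ∈ [22/25, 1) → index 5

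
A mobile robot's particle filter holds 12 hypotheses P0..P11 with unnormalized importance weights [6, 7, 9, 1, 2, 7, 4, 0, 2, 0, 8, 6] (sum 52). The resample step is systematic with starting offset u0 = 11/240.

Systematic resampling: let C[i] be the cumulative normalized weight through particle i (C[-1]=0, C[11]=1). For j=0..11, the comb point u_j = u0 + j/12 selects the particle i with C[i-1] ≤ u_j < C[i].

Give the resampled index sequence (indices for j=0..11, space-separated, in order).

0 1 1 2 2 4 5 6 8 10 10 11

C = [3/26, 1/4, 11/26, 23/52, 25/52, 8/13, 9/13, 9/13, 19/26, 19/26, 23/26, 1]
j=0: u_0=11/240 ∈ [0, 3/26) → index 0
j=1: u_1=31/240 ∈ [3/26, 1/4) → index 1
j=2: u_2=17/80 ∈ [3/26, 1/4) → index 1
j=3: u_3=71/240 ∈ [1/4, 11/26) → index 2
j=4: u_4=91/240 ∈ [1/4, 11/26) → index 2
j=5: u_5=37/80 ∈ [23/52, 25/52) → index 4
j=6: u_6=131/240 ∈ [25/52, 8/13) → index 5
j=7: u_7=151/240 ∈ [8/13, 9/13) → index 6
j=8: u_8=57/80 ∈ [9/13, 19/26) → index 8
j=9: u_9=191/240 ∈ [19/26, 23/26) → index 10
j=10: u_10=211/240 ∈ [19/26, 23/26) → index 10
j=11: u_11=77/80 ∈ [23/26, 1) → index 11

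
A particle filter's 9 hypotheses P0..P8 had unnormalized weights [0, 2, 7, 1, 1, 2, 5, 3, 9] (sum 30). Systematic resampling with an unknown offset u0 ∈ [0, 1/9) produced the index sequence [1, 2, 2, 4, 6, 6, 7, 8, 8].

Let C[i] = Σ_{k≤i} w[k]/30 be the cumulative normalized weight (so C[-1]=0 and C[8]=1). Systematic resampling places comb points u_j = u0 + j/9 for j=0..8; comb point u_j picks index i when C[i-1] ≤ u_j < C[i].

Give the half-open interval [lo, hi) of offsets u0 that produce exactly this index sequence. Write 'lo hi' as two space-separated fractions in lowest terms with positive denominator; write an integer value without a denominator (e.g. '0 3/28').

C = [0, 1/15, 3/10, 1/3, 11/30, 13/30, 3/5, 7/10, 1]
j=0 picked index 1: u0 ∈ [0, 1/15)
j=1 picked index 2: u0 ∈ [-2/45, 17/90)
j=2 picked index 2: u0 ∈ [-7/45, 7/90)
j=3 picked index 4: u0 ∈ [0, 1/30)
j=4 picked index 6: u0 ∈ [-1/90, 7/45)
j=5 picked index 6: u0 ∈ [-11/90, 2/45)
j=6 picked index 7: u0 ∈ [-1/15, 1/30)
j=7 picked index 8: u0 ∈ [-7/90, 2/9)
j=8 picked index 8: u0 ∈ [-17/90, 1/9)
intersection: [0, 1/30)

0 1/30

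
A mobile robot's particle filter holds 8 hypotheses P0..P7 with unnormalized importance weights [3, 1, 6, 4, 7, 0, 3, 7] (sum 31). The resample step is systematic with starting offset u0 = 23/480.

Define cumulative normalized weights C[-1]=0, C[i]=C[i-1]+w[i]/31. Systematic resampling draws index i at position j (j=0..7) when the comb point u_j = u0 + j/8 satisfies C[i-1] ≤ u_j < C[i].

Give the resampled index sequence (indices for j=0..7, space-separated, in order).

0 2 2 3 4 4 7 7

C = [3/31, 4/31, 10/31, 14/31, 21/31, 21/31, 24/31, 1]
j=0: u_0=23/480 ∈ [0, 3/31) → index 0
j=1: u_1=83/480 ∈ [4/31, 10/31) → index 2
j=2: u_2=143/480 ∈ [4/31, 10/31) → index 2
j=3: u_3=203/480 ∈ [10/31, 14/31) → index 3
j=4: u_4=263/480 ∈ [14/31, 21/31) → index 4
j=5: u_5=323/480 ∈ [14/31, 21/31) → index 4
j=6: u_6=383/480 ∈ [24/31, 1) → index 7
j=7: u_7=443/480 ∈ [24/31, 1) → index 7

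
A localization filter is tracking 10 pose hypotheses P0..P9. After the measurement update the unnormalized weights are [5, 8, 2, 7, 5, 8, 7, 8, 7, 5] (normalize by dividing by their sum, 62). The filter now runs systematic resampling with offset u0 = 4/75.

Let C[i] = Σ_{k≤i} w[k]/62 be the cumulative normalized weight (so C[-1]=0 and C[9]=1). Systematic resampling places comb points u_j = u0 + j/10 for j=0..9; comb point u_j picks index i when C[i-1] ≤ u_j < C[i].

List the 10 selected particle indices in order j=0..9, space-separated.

0 1 3 3 5 5 6 7 8 9

C = [5/62, 13/62, 15/62, 11/31, 27/62, 35/62, 21/31, 25/31, 57/62, 1]
j=0: u_0=4/75 ∈ [0, 5/62) → index 0
j=1: u_1=23/150 ∈ [5/62, 13/62) → index 1
j=2: u_2=19/75 ∈ [15/62, 11/31) → index 3
j=3: u_3=53/150 ∈ [15/62, 11/31) → index 3
j=4: u_4=34/75 ∈ [27/62, 35/62) → index 5
j=5: u_5=83/150 ∈ [27/62, 35/62) → index 5
j=6: u_6=49/75 ∈ [35/62, 21/31) → index 6
j=7: u_7=113/150 ∈ [21/31, 25/31) → index 7
j=8: u_8=64/75 ∈ [25/31, 57/62) → index 8
j=9: u_9=143/150 ∈ [57/62, 1) → index 9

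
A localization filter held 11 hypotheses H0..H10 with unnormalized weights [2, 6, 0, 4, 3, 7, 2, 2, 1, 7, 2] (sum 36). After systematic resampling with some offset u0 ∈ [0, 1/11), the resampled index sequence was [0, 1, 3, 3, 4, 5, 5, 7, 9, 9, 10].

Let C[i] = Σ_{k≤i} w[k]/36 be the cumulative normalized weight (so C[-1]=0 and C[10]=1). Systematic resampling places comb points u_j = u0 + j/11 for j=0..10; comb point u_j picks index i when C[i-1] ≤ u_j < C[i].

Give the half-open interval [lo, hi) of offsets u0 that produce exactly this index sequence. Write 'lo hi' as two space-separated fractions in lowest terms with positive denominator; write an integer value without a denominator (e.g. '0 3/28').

4/99 7/132

C = [1/18, 2/9, 2/9, 1/3, 5/12, 11/18, 2/3, 13/18, 3/4, 17/18, 1]
j=0 picked index 0: u0 ∈ [0, 1/18)
j=1 picked index 1: u0 ∈ [-7/198, 13/99)
j=2 picked index 3: u0 ∈ [4/99, 5/33)
j=3 picked index 3: u0 ∈ [-5/99, 2/33)
j=4 picked index 4: u0 ∈ [-1/33, 7/132)
j=5 picked index 5: u0 ∈ [-5/132, 31/198)
j=6 picked index 5: u0 ∈ [-17/132, 13/198)
j=7 picked index 7: u0 ∈ [1/33, 17/198)
j=8 picked index 9: u0 ∈ [1/44, 43/198)
j=9 picked index 9: u0 ∈ [-3/44, 25/198)
j=10 picked index 10: u0 ∈ [7/198, 1/11)
intersection: [4/99, 7/132)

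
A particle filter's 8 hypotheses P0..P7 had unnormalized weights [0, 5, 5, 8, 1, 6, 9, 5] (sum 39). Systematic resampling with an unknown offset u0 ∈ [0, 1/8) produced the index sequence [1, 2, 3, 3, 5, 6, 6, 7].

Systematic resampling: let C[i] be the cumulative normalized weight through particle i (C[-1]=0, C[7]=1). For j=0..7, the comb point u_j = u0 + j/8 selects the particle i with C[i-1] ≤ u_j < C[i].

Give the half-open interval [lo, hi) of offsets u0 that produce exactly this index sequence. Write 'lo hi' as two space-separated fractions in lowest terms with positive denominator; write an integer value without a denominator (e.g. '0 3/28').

5/312 9/104

C = [0, 5/39, 10/39, 6/13, 19/39, 25/39, 34/39, 1]
j=0 picked index 1: u0 ∈ [0, 5/39)
j=1 picked index 2: u0 ∈ [1/312, 41/312)
j=2 picked index 3: u0 ∈ [1/156, 11/52)
j=3 picked index 3: u0 ∈ [-37/312, 9/104)
j=4 picked index 5: u0 ∈ [-1/78, 11/78)
j=5 picked index 6: u0 ∈ [5/312, 77/312)
j=6 picked index 6: u0 ∈ [-17/156, 19/156)
j=7 picked index 7: u0 ∈ [-1/312, 1/8)
intersection: [5/312, 9/104)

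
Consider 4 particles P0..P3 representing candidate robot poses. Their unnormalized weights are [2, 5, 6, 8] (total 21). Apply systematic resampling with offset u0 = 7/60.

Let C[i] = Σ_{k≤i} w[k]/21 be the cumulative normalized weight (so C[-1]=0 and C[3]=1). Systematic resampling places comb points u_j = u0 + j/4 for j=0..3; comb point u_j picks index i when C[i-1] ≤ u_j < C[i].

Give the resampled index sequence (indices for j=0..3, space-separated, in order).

C = [2/21, 1/3, 13/21, 1]
j=0: u_0=7/60 ∈ [2/21, 1/3) → index 1
j=1: u_1=11/30 ∈ [1/3, 13/21) → index 2
j=2: u_2=37/60 ∈ [1/3, 13/21) → index 2
j=3: u_3=13/15 ∈ [13/21, 1) → index 3

1 2 2 3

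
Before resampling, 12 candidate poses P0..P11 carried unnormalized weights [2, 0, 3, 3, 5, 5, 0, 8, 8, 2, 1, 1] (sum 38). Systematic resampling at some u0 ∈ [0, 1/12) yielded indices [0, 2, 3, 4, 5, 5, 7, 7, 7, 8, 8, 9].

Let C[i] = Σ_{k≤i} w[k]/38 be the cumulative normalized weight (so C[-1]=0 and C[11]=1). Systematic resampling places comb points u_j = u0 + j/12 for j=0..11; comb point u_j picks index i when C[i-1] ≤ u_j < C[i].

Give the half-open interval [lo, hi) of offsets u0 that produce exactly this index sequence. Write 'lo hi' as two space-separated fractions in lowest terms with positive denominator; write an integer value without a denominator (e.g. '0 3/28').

C = [1/19, 1/19, 5/38, 4/19, 13/38, 9/19, 9/19, 13/19, 17/19, 18/19, 37/38, 1]
j=0 picked index 0: u0 ∈ [0, 1/19)
j=1 picked index 2: u0 ∈ [-7/228, 11/228)
j=2 picked index 3: u0 ∈ [-2/57, 5/114)
j=3 picked index 4: u0 ∈ [-3/76, 7/76)
j=4 picked index 5: u0 ∈ [1/114, 8/57)
j=5 picked index 5: u0 ∈ [-17/228, 13/228)
j=6 picked index 7: u0 ∈ [-1/38, 7/38)
j=7 picked index 7: u0 ∈ [-25/228, 23/228)
j=8 picked index 7: u0 ∈ [-11/57, 1/57)
j=9 picked index 8: u0 ∈ [-5/76, 11/76)
j=10 picked index 8: u0 ∈ [-17/114, 7/114)
j=11 picked index 9: u0 ∈ [-5/228, 7/228)
intersection: [1/114, 1/57)

1/114 1/57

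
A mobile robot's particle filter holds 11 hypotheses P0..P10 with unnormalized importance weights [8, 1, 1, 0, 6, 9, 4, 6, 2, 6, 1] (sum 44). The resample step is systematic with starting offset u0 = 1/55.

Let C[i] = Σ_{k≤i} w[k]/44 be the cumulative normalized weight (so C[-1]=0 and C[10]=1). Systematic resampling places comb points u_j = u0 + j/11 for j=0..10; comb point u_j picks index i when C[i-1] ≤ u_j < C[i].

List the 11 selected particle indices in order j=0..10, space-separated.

C = [2/11, 9/44, 5/22, 5/22, 4/11, 25/44, 29/44, 35/44, 37/44, 43/44, 1]
j=0: u_0=1/55 ∈ [0, 2/11) → index 0
j=1: u_1=6/55 ∈ [0, 2/11) → index 0
j=2: u_2=1/5 ∈ [2/11, 9/44) → index 1
j=3: u_3=16/55 ∈ [5/22, 4/11) → index 4
j=4: u_4=21/55 ∈ [4/11, 25/44) → index 5
j=5: u_5=26/55 ∈ [4/11, 25/44) → index 5
j=6: u_6=31/55 ∈ [4/11, 25/44) → index 5
j=7: u_7=36/55 ∈ [25/44, 29/44) → index 6
j=8: u_8=41/55 ∈ [29/44, 35/44) → index 7
j=9: u_9=46/55 ∈ [35/44, 37/44) → index 8
j=10: u_10=51/55 ∈ [37/44, 43/44) → index 9

0 0 1 4 5 5 5 6 7 8 9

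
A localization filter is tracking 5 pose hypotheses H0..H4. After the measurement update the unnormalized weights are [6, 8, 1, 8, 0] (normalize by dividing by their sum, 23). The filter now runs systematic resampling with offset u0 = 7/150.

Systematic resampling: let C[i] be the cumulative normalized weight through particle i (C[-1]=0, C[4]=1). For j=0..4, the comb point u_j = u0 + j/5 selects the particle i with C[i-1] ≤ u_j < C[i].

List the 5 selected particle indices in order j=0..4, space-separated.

0 0 1 2 3

C = [6/23, 14/23, 15/23, 1, 1]
j=0: u_0=7/150 ∈ [0, 6/23) → index 0
j=1: u_1=37/150 ∈ [0, 6/23) → index 0
j=2: u_2=67/150 ∈ [6/23, 14/23) → index 1
j=3: u_3=97/150 ∈ [14/23, 15/23) → index 2
j=4: u_4=127/150 ∈ [15/23, 1) → index 3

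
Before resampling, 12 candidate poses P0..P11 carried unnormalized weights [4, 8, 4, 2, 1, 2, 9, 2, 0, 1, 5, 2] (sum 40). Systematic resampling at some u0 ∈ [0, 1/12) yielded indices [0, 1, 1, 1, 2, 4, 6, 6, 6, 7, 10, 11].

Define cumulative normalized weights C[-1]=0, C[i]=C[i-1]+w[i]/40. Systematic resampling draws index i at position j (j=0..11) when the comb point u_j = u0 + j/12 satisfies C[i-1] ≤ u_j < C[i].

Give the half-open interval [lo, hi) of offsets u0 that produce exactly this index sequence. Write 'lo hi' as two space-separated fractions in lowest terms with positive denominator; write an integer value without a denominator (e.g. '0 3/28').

C = [1/10, 3/10, 2/5, 9/20, 19/40, 21/40, 3/4, 4/5, 4/5, 33/40, 19/20, 1]
j=0 picked index 0: u0 ∈ [0, 1/10)
j=1 picked index 1: u0 ∈ [1/60, 13/60)
j=2 picked index 1: u0 ∈ [-1/15, 2/15)
j=3 picked index 1: u0 ∈ [-3/20, 1/20)
j=4 picked index 2: u0 ∈ [-1/30, 1/15)
j=5 picked index 4: u0 ∈ [1/30, 7/120)
j=6 picked index 6: u0 ∈ [1/40, 1/4)
j=7 picked index 6: u0 ∈ [-7/120, 1/6)
j=8 picked index 6: u0 ∈ [-17/120, 1/12)
j=9 picked index 7: u0 ∈ [0, 1/20)
j=10 picked index 10: u0 ∈ [-1/120, 7/60)
j=11 picked index 11: u0 ∈ [1/30, 1/12)
intersection: [1/30, 1/20)

1/30 1/20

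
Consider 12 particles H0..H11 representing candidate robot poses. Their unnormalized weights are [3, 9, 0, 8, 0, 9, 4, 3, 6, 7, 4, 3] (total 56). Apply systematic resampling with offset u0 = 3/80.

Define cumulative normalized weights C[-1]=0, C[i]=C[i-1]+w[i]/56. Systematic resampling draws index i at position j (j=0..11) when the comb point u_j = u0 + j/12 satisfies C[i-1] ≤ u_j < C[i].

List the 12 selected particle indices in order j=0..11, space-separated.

0 1 1 3 5 5 6 7 8 9 9 11

C = [3/56, 3/14, 3/14, 5/14, 5/14, 29/56, 33/56, 9/14, 3/4, 7/8, 53/56, 1]
j=0: u_0=3/80 ∈ [0, 3/56) → index 0
j=1: u_1=29/240 ∈ [3/56, 3/14) → index 1
j=2: u_2=49/240 ∈ [3/56, 3/14) → index 1
j=3: u_3=23/80 ∈ [3/14, 5/14) → index 3
j=4: u_4=89/240 ∈ [5/14, 29/56) → index 5
j=5: u_5=109/240 ∈ [5/14, 29/56) → index 5
j=6: u_6=43/80 ∈ [29/56, 33/56) → index 6
j=7: u_7=149/240 ∈ [33/56, 9/14) → index 7
j=8: u_8=169/240 ∈ [9/14, 3/4) → index 8
j=9: u_9=63/80 ∈ [3/4, 7/8) → index 9
j=10: u_10=209/240 ∈ [3/4, 7/8) → index 9
j=11: u_11=229/240 ∈ [53/56, 1) → index 11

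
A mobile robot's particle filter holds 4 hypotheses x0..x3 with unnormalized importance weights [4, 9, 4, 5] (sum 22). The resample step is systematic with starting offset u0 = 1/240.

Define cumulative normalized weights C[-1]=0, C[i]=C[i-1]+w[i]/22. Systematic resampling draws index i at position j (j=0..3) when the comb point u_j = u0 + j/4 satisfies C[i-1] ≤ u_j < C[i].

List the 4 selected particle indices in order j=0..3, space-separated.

0 1 1 2

C = [2/11, 13/22, 17/22, 1]
j=0: u_0=1/240 ∈ [0, 2/11) → index 0
j=1: u_1=61/240 ∈ [2/11, 13/22) → index 1
j=2: u_2=121/240 ∈ [2/11, 13/22) → index 1
j=3: u_3=181/240 ∈ [13/22, 17/22) → index 2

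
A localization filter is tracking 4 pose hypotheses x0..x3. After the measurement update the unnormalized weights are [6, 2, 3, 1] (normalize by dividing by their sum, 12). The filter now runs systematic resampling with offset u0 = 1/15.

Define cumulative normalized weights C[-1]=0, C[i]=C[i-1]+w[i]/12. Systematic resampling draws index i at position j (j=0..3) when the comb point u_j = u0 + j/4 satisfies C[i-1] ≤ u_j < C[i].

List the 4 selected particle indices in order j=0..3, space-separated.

C = [1/2, 2/3, 11/12, 1]
j=0: u_0=1/15 ∈ [0, 1/2) → index 0
j=1: u_1=19/60 ∈ [0, 1/2) → index 0
j=2: u_2=17/30 ∈ [1/2, 2/3) → index 1
j=3: u_3=49/60 ∈ [2/3, 11/12) → index 2

0 0 1 2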